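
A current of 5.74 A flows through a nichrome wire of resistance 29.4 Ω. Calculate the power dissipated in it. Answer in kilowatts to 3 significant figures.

0.969 kW

Current and resistance are given, so P = I²R is the direct form.
P = (5.740 A)² × 29.4 Ω = 968.7 W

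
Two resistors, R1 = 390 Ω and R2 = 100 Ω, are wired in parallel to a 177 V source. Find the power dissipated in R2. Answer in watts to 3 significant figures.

313 W

The supply voltage appears across each parallel branch — just use P = V²/R2.
P_R2 = V² / R2 = (177)² / 100 Ω = 313.3 W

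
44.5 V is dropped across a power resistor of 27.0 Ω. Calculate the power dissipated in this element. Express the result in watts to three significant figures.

73.3 W

Voltage and resistance are given, so P = V²/R is the one-step route.
P = (44.5 V)² / 27.0 Ω = 73.34 W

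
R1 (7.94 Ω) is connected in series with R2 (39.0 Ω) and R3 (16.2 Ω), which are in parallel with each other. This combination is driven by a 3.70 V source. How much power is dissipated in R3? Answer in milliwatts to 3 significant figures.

295 mW

First combine the parallel branches into one equivalent R_p, then R1 + R_p is a series pair.
R_p = (39.0×16.2)/(39.0+16.2) = 11.45 Ω
R_total = 7.94 + 11.45 = 19.39 Ω
I = V / R_total = 3.70 / 19.39 = 0.1909 A
Voltage across the parallel pair: V_p = I × R_p = 0.1909 × 11.45 = 2.185 V
With V_p across R3, its power is V_p²/R3.
P_R3 = (2.185)² / 16.2 = 0.2946 W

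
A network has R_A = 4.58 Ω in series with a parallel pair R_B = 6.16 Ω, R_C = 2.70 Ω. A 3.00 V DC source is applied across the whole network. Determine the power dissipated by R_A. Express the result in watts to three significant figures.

First combine the parallel branches into one equivalent R_p, then R_A + R_p is a series pair.
R_p = (6.16×2.70)/(6.16+2.70) = 1.877 Ω
R_total = 4.58 + 1.877 = 6.457 Ω
I = V / R_total = 3.00 / 6.457 = 0.4646 A
R_A carries the full series current, so P = I²R.
P_R_A = (0.4646)² × 4.58 = 0.9886 W

0.989 W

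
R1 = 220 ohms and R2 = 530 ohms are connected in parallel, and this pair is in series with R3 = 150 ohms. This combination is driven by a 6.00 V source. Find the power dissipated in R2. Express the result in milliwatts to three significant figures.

Reduce the parallel combination to a single R_p; the circuit then becomes R_p in series with the remaining resistor.
R_p = (220×530)/(220+530) = 155.5 Ω
R_total = R_p + 150 = 155.5 + 150 = 305.5 Ω
I = V / R_total = 6.00 / 305.5 = 0.01964 A
Voltage across the parallel pair: V_p = I × R_p = 0.01964 × 155.5 = 3.054 V
R2 sits across V_p; its power is V_p²/R.
P_R2 = (3.054)² / 530 = 0.01759 W

17.6 mW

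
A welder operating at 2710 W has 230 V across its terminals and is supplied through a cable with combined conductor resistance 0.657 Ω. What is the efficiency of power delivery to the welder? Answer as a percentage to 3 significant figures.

96.7 %

I = P / V = 2710 / 230 = 11.78 A through the cable.
P_line = I² R_line = (11.78)² × 0.657 = 91.21 W
P_source = P_load + P_line = 2710 + 91.21 = 2801 W
η = P_load / P_source = 2710 / 2801 = 0.9674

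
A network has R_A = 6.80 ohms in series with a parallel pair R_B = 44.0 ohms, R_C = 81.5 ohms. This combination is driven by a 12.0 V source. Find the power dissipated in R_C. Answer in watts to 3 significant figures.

1.15 W

Reduce the parallel pair to R_p first; the network is then a simple series string.
R_p = (44.0×81.5)/(44.0+81.5) = 28.57 Ω
R_total = 6.80 + 28.57 = 35.37 Ω
I = V / R_total = 12.0 / 35.37 = 0.3392 A
Voltage across the parallel pair: V_p = I × R_p = 0.3392 × 28.57 = 9.693 V
With V_p across R_C, its power is V_p²/R_C.
P_R_C = (9.693)² / 81.5 = 1.153 W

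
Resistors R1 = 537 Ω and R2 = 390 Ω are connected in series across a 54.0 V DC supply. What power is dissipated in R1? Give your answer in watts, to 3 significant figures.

The current is common to all series resistors; compute it, then apply P = I²R for the target.
R_total = 537 + 390 = 927.0 Ω
I = V / R_total = 54.0 / 927.0 = 0.05825 A
P_R1 = I² × R1 = (0.05825)² × 537 = 1.822 W

1.82 W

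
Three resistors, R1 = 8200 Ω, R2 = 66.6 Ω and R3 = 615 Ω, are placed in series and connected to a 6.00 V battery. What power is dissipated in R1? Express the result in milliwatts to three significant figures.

Since the resistors are in series they all carry the loop current I = V/R_total; the power in any one is I²R.
R_total = 8200 + 66.6 + 615 = 8882 Ω
I = V / R_total = 6.00 / 8882 = 0.0006756 A
P_R1 = I² × R1 = (0.0006756)² × 8200 = 0.003742 W

3.74 mW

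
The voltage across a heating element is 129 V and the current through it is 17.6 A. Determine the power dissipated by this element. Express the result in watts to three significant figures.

Both the voltage across and the current through the element are known, so P = V I applies directly.
P = 129 V × 17.60 A = 2270 W

2270 W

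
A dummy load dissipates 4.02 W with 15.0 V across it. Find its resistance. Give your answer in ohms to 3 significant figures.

56.0 Ω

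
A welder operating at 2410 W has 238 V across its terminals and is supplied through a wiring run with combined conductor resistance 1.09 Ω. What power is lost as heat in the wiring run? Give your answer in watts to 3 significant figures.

The wiring run and load are in series, so the same current flows in both; the loss is I²R_line.
I = P / V = 2410 / 238 = 10.13 A through the wiring run.
P_line = I² R_line = (10.13)² × 1.09 = 111.8 W

112 W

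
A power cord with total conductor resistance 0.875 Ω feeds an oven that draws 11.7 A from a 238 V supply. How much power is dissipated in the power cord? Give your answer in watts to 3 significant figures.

120 W

The power cord and load are in series, so the same current flows in both; the loss is I²R_line.
The power cord carries the full 11.7 A.
P_line = I² R_line = (11.70)² × 0.875 = 119.8 W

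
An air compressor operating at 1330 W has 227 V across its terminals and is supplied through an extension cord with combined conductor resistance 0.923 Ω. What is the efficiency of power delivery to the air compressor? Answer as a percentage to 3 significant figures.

I = P / V = 1330 / 227 = 5.859 A through the extension cord.
P_line = I² R_line = (5.859)² × 0.923 = 31.68 W
P_source = P_load + P_line = 1330 + 31.68 = 1362 W
η = P_load / P_source = 1330 / 1362 = 0.9767

97.7 %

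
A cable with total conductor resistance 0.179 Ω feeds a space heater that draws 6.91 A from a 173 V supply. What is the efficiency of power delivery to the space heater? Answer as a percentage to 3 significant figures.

The cable carries the full 6.91 A.
P_line = I² R_line = (6.910)² × 0.179 = 8.547 W
P_source = V I = 173 × 6.910 = 1195 W; P_load = 1187 W
η = P_load / P_source = 1187 / 1195 = 0.9929

99.3 %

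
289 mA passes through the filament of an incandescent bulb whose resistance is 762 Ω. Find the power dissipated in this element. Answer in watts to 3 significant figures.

Current and resistance are given, so P = I²R is the direct form.
P = (0.2890 A)² × 762 Ω = 63.64 W

63.6 W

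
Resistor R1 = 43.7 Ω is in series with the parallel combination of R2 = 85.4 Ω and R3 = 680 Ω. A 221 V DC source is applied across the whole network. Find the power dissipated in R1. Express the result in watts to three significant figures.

Replace R2 and R3 with their parallel equivalent so the circuit becomes R1 in series with R_p.
R_p = (85.4×680)/(85.4+680) = 75.87 Ω
R_total = 43.7 + 75.87 = 119.6 Ω
I = V / R_total = 221 / 119.6 = 1.848 A
R1 carries the full series current, so P = I²R.
P_R1 = (1.848)² × 43.7 = 149.3 W

149 W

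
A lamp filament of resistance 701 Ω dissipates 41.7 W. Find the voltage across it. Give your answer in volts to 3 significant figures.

171 V

Inverting the appropriate power form: V = √(P R).
V = √(41.7 × 701) = 171.0 V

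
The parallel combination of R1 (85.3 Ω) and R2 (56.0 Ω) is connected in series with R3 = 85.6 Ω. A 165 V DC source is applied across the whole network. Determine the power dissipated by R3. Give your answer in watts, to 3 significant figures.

Collapse the R1‖R2 pair into one equivalent R_p; then R_p and R3 form a series string.
R_p = (85.3×56.0)/(85.3+56.0) = 33.81 Ω
R_total = R_p + 85.6 = 33.81 + 85.6 = 119.4 Ω
I = V / R_total = 165 / 119.4 = 1.382 A
R3 is the series element, so its power is I²R.
P_R3 = (1.382)² × 85.6 = 163.5 W

163 W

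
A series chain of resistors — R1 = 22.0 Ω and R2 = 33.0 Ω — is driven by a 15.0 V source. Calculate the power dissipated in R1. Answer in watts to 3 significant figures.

1.64 W

In a series string the same current flows through every resistor — find that current, then P = I²R for the one we want.
R_total = 22.0 + 33.0 = 55.00 Ω
I = V / R_total = 15.0 / 55.00 = 0.2727 A
P_R1 = I² × R1 = (0.2727)² × 22.0 = 1.636 W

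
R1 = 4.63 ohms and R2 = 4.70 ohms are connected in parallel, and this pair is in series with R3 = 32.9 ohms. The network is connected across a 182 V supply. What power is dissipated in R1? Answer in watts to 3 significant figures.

Reduce the parallel combination to a single R_p; the circuit then becomes R_p in series with the remaining resistor.
R_p = (4.63×4.70)/(4.63+4.70) = 2.332 Ω
R_total = R_p + 32.9 = 2.332 + 32.9 = 35.23 Ω
I = V / R_total = 182 / 35.23 = 5.166 A
Voltage across the parallel pair: V_p = I × R_p = 5.166 × 2.332 = 12.05 V
R1 has V_p across it, so P = V_p²/R1.
P_R1 = (12.05)² / 4.63 = 31.35 W

31.4 W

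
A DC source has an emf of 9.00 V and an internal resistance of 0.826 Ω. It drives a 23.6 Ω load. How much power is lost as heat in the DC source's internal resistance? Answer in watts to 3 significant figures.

r is in series with the load, so it carries the full circuit current — the loss in it is I²r.
I = ε / (r + R) = 9.00 / (0.826 + 23.6) = 0.3685 A
P_int = I² r = (0.3685)² × 0.826 = 0.1121 W

0.112 W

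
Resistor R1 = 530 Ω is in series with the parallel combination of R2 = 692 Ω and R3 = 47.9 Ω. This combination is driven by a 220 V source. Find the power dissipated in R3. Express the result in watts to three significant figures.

6.14 W

Replace R2 and R3 with their parallel equivalent so the circuit becomes R1 in series with R_p.
R_p = (692×47.9)/(692+47.9) = 44.80 Ω
R_total = 530 + 44.80 = 574.8 Ω
I = V / R_total = 220 / 574.8 = 0.3827 A
Voltage across the parallel pair: V_p = I × R_p = 0.3827 × 44.80 = 17.15 V
With V_p across R3, its power is V_p²/R3.
P_R3 = (17.15)² / 47.9 = 6.138 W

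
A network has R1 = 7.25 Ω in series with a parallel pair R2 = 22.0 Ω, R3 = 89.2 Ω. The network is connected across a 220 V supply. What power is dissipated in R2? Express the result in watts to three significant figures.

1110 W

Collapse R2‖R3 to a single equivalent, reducing the network to two series elements.
R_p = (22.0×89.2)/(22.0+89.2) = 17.65 Ω
R_total = 7.25 + 17.65 = 24.90 Ω
I = V / R_total = 220 / 24.90 = 8.836 A
Voltage across the parallel pair: V_p = I × R_p = 8.836 × 17.65 = 155.9 V
With V_p across R2, its power is V_p²/R2.
P_R2 = (155.9)² / 22.0 = 1105 W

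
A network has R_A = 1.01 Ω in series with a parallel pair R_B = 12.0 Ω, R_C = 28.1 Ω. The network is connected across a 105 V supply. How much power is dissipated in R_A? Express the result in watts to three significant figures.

126 W

First combine the parallel branches into one equivalent R_p, then R_A + R_p is a series pair.
R_p = (12.0×28.1)/(12.0+28.1) = 8.409 Ω
R_total = 1.01 + 8.409 = 9.419 Ω
I = V / R_total = 105 / 9.419 = 11.15 A
R_A is in the main series path, so its power is I²R_A.
P_R_A = (11.15)² × 1.01 = 125.5 W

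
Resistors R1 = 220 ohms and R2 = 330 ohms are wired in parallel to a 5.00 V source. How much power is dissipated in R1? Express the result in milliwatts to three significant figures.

Parallel branches share the same voltage; P = V²/R gives the branch power in one step.
P_R1 = V² / R1 = (5.00)² / 220 Ω = 0.1136 W

114 mW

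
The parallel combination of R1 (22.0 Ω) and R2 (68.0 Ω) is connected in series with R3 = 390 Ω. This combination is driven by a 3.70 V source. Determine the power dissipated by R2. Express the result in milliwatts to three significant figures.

First find R_p for the parallel pair, then treat R_p + R3 as a series loop.
R_p = (22.0×68.0)/(22.0+68.0) = 16.62 Ω
R_total = R_p + 390 = 16.62 + 390 = 406.6 Ω
I = V / R_total = 3.70 / 406.6 = 0.009099 A
Voltage across the parallel pair: V_p = I × R_p = 0.009099 × 16.62 = 0.1513 V
R2 has V_p across it, so P = V_p²/R2.
P_R2 = (0.1513)² / 68.0 = 0.0003364 W

0.336 mW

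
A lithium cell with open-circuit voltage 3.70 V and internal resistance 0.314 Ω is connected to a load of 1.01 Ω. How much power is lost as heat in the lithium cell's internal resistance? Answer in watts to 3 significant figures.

Internal loss is I²r, with I set by the total series resistance r+R.
I = ε / (r + R) = 3.70 / (0.314 + 1.01) = 2.795 A
P_int = I² r = (2.795)² × 0.314 = 2.452 W

2.45 W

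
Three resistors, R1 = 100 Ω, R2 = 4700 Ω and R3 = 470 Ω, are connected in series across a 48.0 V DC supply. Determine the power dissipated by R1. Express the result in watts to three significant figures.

Every series element carries the same I. Get I from the total resistance, then P = I² × R1.
R_total = 100 + 4700 + 470 = 5270 Ω
I = V / R_total = 48.0 / 5270 = 0.009108 A
P_R1 = I² × R1 = (0.009108)² × 100 = 0.008296 W

0.00830 W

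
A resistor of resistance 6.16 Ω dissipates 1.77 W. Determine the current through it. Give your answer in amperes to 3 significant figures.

The two known quantities fix the third via I = √(P / R).
I = √(1.77 / 6.16) = 0.5360 A

0.536 A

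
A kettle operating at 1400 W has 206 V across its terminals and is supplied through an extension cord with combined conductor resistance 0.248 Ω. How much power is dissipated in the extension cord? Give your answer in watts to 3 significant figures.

The extension cord is a series resistance carrying the load current; its dissipation is I²R_line.
I = P / V = 1400 / 206 = 6.796 A through the extension cord.
P_line = I² R_line = (6.796)² × 0.248 = 11.45 W

11.5 W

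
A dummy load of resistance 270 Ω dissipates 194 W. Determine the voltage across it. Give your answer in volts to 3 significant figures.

Inverting the appropriate power form: V = √(P R).
V = √(194 × 270) = 228.9 V

229 V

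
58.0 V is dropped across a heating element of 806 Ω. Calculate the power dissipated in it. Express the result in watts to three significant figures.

We know the drop across the element and its resistance — P = V²/R, one step.
P = (58.0 V)² / 806 Ω = 4.174 W

4.17 W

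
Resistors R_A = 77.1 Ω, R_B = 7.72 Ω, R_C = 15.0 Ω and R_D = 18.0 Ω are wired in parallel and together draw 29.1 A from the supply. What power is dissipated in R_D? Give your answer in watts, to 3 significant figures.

Parallel branches share V, not I — compute V via R_eq, then use V²/R for the target branch.
1/R_eq = 1/77.1 + 1/7.72 + 1/15.0 + 1/18.0 ⇒ R_eq = 3.777 Ω
V = I_total × R_eq = 29.10 × 3.777 = 109.9 V
P_R_D = V² / R_D = (109.9)² / 18.0 = 671.3 W

671 W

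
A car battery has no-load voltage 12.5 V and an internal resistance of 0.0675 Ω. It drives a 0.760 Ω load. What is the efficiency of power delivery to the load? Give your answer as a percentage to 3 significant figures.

91.8 %

Both r and R carry the same current, so the power split is just the resistance split: η = R/(R+r).
η = R / (R + r) = 0.760 / (0.760 + 0.0675) = 0.9184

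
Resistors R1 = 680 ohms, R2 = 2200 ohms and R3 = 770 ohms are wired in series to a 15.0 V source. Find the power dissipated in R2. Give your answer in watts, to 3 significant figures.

0.0372 W

Every series element carries the same I. Get I from the total resistance, then P = I² × R2.
R_total = 680 + 2200 + 770 = 3650 Ω
I = V / R_total = 15.0 / 3650 = 0.004110 A
P_R2 = I² × R2 = (0.004110)² × 2200 = 0.03716 W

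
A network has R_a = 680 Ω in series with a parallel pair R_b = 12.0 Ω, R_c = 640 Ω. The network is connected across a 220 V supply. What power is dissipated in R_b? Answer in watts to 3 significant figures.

1.17 W

Replace R_b and R_c with their parallel equivalent so the circuit becomes R_a in series with R_p.
R_p = (12.0×640)/(12.0+640) = 11.78 Ω
R_total = 680 + 11.78 = 691.8 Ω
I = V / R_total = 220 / 691.8 = 0.3180 A
Voltage across the parallel pair: V_p = I × R_p = 0.3180 × 11.78 = 3.746 V
With V_p across R_b, its power is V_p²/R_b.
P_R_b = (3.746)² / 12.0 = 1.169 W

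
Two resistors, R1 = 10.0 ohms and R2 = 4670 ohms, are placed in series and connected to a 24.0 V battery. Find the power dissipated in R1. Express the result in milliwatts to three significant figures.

The current is common to all series resistors; compute it, then apply P = I²R for the target.
R_total = 10.0 + 4670 = 4680 Ω
I = V / R_total = 24.0 / 4680 = 0.005128 A
P_R1 = I² × R1 = (0.005128)² × 10.0 = 0.0002630 W

0.263 mW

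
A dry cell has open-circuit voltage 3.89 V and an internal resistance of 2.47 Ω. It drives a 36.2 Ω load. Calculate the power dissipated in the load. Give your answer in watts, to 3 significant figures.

0.366 W

Find the circuit current first, then P = I²R for the load (series elements share I).
I = ε / (r + R) = 3.89 / (2.47 + 36.2) = 0.1006 A
P_load = I² R = (0.1006)² × 36.2 = 0.3663 W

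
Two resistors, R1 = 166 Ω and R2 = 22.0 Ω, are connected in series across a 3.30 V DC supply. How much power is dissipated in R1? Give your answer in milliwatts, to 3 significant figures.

Since the resistors are in series they all carry the loop current I = V/R_total; the power in any one is I²R.
R_total = 166 + 22.0 = 188.0 Ω
I = V / R_total = 3.30 / 188.0 = 0.01755 A
P_R1 = I² × R1 = (0.01755)² × 166 = 0.05115 W

51.1 mW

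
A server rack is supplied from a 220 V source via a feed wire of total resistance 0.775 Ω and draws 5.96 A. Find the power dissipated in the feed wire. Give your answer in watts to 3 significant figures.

Only the current and the line resistance are needed for the I²R loss.
The feed wire carries the full 5.96 A.
P_line = I² R_line = (5.960)² × 0.775 = 27.53 W

27.5 W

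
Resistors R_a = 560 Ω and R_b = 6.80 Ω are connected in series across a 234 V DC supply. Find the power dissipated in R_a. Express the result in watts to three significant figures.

95.4 W

Every series element carries the same I. Get I from the total resistance, then P = I² × R_a.
R_total = 560 + 6.80 = 566.8 Ω
I = V / R_total = 234 / 566.8 = 0.4128 A
P_R_a = I² × R_a = (0.4128)² × 560 = 95.45 W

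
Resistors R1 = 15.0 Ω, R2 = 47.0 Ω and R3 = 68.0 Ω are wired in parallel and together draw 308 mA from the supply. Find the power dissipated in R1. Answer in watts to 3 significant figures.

0.600 W

Only the total current is stated, so first find the parallel equivalent to get the voltage across the combination.
1/R_eq = 1/15.0 + 1/47.0 + 1/68.0 ⇒ R_eq = 9.742 Ω
V = I_total × R_eq = 0.3080 × 9.742 = 3.001 V
P_R1 = V² / R1 = (3.001)² / 15.0 = 0.6002 W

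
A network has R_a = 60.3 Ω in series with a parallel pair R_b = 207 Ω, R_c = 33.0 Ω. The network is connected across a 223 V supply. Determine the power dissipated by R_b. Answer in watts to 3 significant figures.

Replace R_b and R_c with their parallel equivalent so the circuit becomes R_a in series with R_p.
R_p = (207×33.0)/(207+33.0) = 28.46 Ω
R_total = 60.3 + 28.46 = 88.76 Ω
I = V / R_total = 223 / 88.76 = 2.512 A
Voltage across the parallel pair: V_p = I × R_p = 2.512 × 28.46 = 71.51 V
R_b sees V_p directly, so P = V_p² / R_b.
P_R_b = (71.51)² / 207 = 24.70 W

24.7 W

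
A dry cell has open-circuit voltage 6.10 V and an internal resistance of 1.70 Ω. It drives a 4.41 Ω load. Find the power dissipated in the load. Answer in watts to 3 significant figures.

The internal resistance and the load are in series, so the same I flows through both; get I from ε/(r+R), then I²R for the load.
I = ε / (r + R) = 6.10 / (1.70 + 4.41) = 0.9984 A
P_load = I² R = (0.9984)² × 4.41 = 4.396 W

4.40 W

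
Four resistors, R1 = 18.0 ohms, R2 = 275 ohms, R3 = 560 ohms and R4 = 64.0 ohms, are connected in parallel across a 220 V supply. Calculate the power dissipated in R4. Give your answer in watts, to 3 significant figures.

Parallel branches share the same voltage; P = V²/R gives the branch power in one step.
P_R4 = V² / R4 = (220)² / 64.0 Ω = 756.2 W

756 W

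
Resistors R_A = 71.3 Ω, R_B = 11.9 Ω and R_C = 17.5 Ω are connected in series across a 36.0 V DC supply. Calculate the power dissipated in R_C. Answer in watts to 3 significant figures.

Every series element carries the same I. Get I from the total resistance, then P = I² × R_C.
R_total = 71.3 + 11.9 + 17.5 = 100.7 Ω
I = V / R_total = 36.0 / 100.7 = 0.3575 A
P_R_C = I² × R_C = (0.3575)² × 17.5 = 2.237 W

2.24 W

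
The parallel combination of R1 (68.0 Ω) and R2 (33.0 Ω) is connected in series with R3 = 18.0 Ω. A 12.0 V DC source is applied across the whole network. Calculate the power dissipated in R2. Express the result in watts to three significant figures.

First find R_p for the parallel pair, then treat R_p + R3 as a series loop.
R_p = (68.0×33.0)/(68.0+33.0) = 22.22 Ω
R_total = R_p + 18.0 = 22.22 + 18.0 = 40.22 Ω
I = V / R_total = 12.0 / 40.22 = 0.2984 A
Voltage across the parallel pair: V_p = I × R_p = 0.2984 × 22.22 = 6.629 V
R2 has V_p across it, so P = V_p²/R2.
P_R2 = (6.629)² / 33.0 = 1.332 W

1.33 W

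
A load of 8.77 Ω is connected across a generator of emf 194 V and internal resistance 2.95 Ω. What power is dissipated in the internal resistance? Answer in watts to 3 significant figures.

808 W

The source's internal resistance is just another series element carrying I; its dissipation is I²r.
I = ε / (r + R) = 194 / (2.95 + 8.77) = 16.55 A
P_int = I² r = (16.55)² × 2.95 = 808.3 W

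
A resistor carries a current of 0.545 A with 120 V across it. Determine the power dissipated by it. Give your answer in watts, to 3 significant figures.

65.4 W

V and I are known directly — P = V I, no intermediate step needed.
P = 120 V × 0.5450 A = 65.40 W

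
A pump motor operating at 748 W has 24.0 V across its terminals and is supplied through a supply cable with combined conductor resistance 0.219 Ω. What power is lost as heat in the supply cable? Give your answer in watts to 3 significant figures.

213 W

Line loss is just I²R for the cable — we know both I and R_line directly.
I = P / V = 748 / 24.0 = 31.17 A through the supply cable.
P_line = I² R_line = (31.17)² × 0.219 = 212.7 W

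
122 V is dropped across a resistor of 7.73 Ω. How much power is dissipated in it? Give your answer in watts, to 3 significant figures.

1930 W

Voltage and resistance are given, so P = V²/R is the one-step route.
P = (122 V)² / 7.73 Ω = 1925 W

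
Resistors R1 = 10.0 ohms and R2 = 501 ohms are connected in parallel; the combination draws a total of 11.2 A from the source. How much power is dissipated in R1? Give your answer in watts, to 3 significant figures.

1210 W

We need the common branch voltage; get it from I_total × R_eq, then P = V²/R for the branch.
1/R_eq = 1/10.0 + 1/501 ⇒ R_eq = 9.804 Ω
V = I_total × R_eq = 11.20 × 9.804 = 109.8 V
P_R1 = V² / R1 = (109.8)² / 10.0 = 1206 W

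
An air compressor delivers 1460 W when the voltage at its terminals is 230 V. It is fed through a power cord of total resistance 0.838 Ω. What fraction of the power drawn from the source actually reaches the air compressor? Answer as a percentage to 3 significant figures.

97.7 %

I = P / V = 1460 / 230 = 6.348 A through the power cord.
P_line = I² R_line = (6.348)² × 0.838 = 33.77 W
P_source = P_load + P_line = 1460 + 33.77 = 1494 W
η = P_load / P_source = 1460 / 1494 = 0.9774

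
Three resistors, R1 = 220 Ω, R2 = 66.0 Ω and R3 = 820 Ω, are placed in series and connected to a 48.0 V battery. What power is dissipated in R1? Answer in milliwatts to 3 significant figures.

414 mW

In a series string the same current flows through every resistor — find that current, then P = I²R for the one we want.
R_total = 220 + 66.0 + 820 = 1106 Ω
I = V / R_total = 48.0 / 1106 = 0.04340 A
P_R1 = I² × R1 = (0.04340)² × 220 = 0.4144 W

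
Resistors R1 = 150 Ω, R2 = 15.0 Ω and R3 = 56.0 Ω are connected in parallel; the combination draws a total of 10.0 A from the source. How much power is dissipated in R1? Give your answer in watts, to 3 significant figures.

80.2 W

We need the common branch voltage; get it from I_total × R_eq, then P = V²/R for the branch.
1/R_eq = 1/150 + 1/15.0 + 1/56.0 ⇒ R_eq = 10.97 Ω
V = I_total × R_eq = 10.00 × 10.97 = 109.7 V
P_R1 = V² / R1 = (109.7)² / 150 = 80.17 W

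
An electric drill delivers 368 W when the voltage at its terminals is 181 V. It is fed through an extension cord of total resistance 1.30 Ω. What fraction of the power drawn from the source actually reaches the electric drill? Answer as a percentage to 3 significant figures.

98.6 %

I = P / V = 368 / 181 = 2.033 A through the extension cord.
P_line = I² R_line = (2.033)² × 1.30 = 5.374 W
P_source = P_load + P_line = 368.0 + 5.374 = 373.4 W
η = P_load / P_source = 368.0 / 373.4 = 0.9856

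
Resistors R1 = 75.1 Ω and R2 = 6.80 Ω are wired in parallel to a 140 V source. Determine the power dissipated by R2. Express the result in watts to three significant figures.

R2 sits directly across the source, so P = V²/R with V = 140 V.
P_R2 = V² / R2 = (140)² / 6.80 Ω = 2882 W

2880 W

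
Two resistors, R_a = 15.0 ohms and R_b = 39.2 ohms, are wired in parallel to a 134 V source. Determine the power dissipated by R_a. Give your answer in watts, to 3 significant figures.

1200 W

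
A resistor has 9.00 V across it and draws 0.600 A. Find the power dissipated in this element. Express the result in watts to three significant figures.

V and I are known directly — P = V I, no intermediate step needed.
P = 9.00 V × 0.6000 A = 5.400 W

5.40 W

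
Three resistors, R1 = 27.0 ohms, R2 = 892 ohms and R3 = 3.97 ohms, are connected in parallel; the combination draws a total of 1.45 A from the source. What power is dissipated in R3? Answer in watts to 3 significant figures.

Parallel branches share V, not I — compute V via R_eq, then use V²/R for the target branch.
1/R_eq = 1/27.0 + 1/892 + 1/3.97 ⇒ R_eq = 3.448 Ω
V = I_total × R_eq = 1.450 × 3.448 = 4.999 V
P_R3 = V² / R3 = (4.999)² / 3.97 = 6.295 W

6.30 W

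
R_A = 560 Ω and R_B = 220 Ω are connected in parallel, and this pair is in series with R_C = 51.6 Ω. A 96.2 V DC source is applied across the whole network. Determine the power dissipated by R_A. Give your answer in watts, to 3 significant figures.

9.39 W

Combine R_A and R_B into their parallel equivalent first, reducing the network to two series resistors.
R_p = (560×220)/(560+220) = 157.9 Ω
R_total = R_p + 51.6 = 157.9 + 51.6 = 209.5 Ω
I = V / R_total = 96.2 / 209.5 = 0.4591 A
Voltage across the parallel pair: V_p = I × R_p = 0.4591 × 157.9 = 72.51 V
R_A has V_p across it, so P = V_p²/R_A.
P_R_A = (72.51)² / 560 = 9.389 W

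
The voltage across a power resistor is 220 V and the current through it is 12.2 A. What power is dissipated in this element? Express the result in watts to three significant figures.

2680 W

Both the voltage across and the current through the element are known, so P = V I applies directly.
P = 220 V × 12.20 A = 2684 W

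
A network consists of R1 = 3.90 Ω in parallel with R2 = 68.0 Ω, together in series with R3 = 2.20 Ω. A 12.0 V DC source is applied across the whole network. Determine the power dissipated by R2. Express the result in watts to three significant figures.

0.831 W

First find R_p for the parallel pair, then treat R_p + R3 as a series loop.
R_p = (3.90×68.0)/(3.90+68.0) = 3.688 Ω
R_total = R_p + 2.20 = 3.688 + 2.20 = 5.888 Ω
I = V / R_total = 12.0 / 5.888 = 2.038 A
Voltage across the parallel pair: V_p = I × R_p = 2.038 × 3.688 = 7.517 V
Use P = V²/R for R2 with V = V_p.
P_R2 = (7.517)² / 68.0 = 0.8309 W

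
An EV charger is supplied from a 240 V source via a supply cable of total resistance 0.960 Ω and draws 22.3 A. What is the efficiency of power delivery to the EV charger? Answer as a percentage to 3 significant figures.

91.1 %

The supply cable carries the full 22.3 A.
P_line = I² R_line = (22.30)² × 0.960 = 477.4 W
P_source = V I = 240 × 22.30 = 5352 W; P_load = 4875 W
η = P_load / P_source = 4875 / 5352 = 0.9108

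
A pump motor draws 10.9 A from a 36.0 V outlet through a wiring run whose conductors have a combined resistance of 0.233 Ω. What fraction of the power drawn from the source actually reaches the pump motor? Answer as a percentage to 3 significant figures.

92.9 %

The wiring run carries the full 10.9 A.
P_line = I² R_line = (10.90)² × 0.233 = 27.68 W
P_source = V I = 36.0 × 10.90 = 392.4 W; P_load = 364.7 W
η = P_load / P_source = 364.7 / 392.4 = 0.9295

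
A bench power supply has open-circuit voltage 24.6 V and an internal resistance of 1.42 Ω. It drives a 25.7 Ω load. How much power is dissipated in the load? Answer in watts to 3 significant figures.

21.1 W

With r and R in series, I = ε/(r+R); the load dissipates I²R.
I = ε / (r + R) = 24.6 / (1.42 + 25.7) = 0.9071 A
P_load = I² R = (0.9071)² × 25.7 = 21.15 W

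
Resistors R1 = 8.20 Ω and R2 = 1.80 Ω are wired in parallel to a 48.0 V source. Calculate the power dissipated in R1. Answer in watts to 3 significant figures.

Every branch has 48.0 V across it, so for R1 the power is simply V²/R.
P_R1 = V² / R1 = (48.0)² / 8.20 Ω = 281.0 W

281 W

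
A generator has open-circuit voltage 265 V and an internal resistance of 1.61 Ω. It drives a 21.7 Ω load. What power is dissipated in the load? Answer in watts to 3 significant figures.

2800 W

The internal resistance and the load are in series, so the same I flows through both; get I from ε/(r+R), then I²R for the load.
I = ε / (r + R) = 265 / (1.61 + 21.7) = 11.37 A
P_load = I² R = (11.37)² × 21.7 = 2805 W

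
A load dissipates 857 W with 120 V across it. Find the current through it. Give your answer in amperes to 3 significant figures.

7.14 A

From P = V I = I²R = V²/R, with the two given quantities we get I = P / V.
I = 857 / 120 = 7.142 A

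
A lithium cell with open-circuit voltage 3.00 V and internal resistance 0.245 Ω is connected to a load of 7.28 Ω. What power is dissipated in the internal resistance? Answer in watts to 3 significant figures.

0.0389 W

The source's internal resistance is just another series element carrying I; its dissipation is I²r.
I = ε / (r + R) = 3.00 / (0.245 + 7.28) = 0.3987 A
P_int = I² r = (0.3987)² × 0.245 = 0.03894 W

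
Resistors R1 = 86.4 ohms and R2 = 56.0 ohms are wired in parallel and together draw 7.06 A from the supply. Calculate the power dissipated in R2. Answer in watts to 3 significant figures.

1030 W

We need the common branch voltage; get it from I_total × R_eq, then P = V²/R for the branch.
1/R_eq = 1/86.4 + 1/56.0 ⇒ R_eq = 33.98 Ω
V = I_total × R_eq = 7.060 × 33.98 = 239.9 V
P_R2 = V² / R2 = (239.9)² / 56.0 = 1028 W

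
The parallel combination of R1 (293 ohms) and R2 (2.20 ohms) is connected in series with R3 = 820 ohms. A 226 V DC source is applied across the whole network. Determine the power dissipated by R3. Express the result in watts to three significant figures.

Collapse the R1‖R2 pair into one equivalent R_p; then R_p and R3 form a series string.
R_p = (293×2.20)/(293+2.20) = 2.184 Ω
R_total = R_p + 820 = 2.184 + 820 = 822.2 Ω
I = V / R_total = 226 / 822.2 = 0.2749 A
All the supply current flows through R3; use P = I²R3.
P_R3 = (0.2749)² × 820 = 61.96 W

62.0 W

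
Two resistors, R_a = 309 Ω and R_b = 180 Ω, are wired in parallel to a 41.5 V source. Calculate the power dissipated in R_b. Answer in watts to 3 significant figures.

9.57 W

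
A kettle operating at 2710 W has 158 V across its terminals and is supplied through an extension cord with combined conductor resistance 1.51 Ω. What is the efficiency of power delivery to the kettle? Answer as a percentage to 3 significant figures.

85.9 %

I = P / V = 2710 / 158 = 17.15 A through the extension cord.
P_line = I² R_line = (17.15)² × 1.51 = 444.2 W
P_source = P_load + P_line = 2710 + 444.2 = 3154 W
η = P_load / P_source = 2710 / 3154 = 0.8592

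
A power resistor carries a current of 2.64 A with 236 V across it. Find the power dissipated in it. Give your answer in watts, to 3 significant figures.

Both the voltage across and the current through the element are known, so P = V I applies directly.
P = 236 V × 2.640 A = 623.0 W

623 W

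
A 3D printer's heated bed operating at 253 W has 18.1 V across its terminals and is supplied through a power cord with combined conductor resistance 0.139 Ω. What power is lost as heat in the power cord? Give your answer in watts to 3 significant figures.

27.2 W

Only the current and the line resistance are needed for the I²R loss.
I = P / V = 253 / 18.1 = 13.98 A through the power cord.
P_line = I² R_line = (13.98)² × 0.139 = 27.16 W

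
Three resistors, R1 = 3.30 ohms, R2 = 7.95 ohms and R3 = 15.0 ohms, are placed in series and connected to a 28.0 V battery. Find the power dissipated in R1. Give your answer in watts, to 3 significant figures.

3.75 W

In a series string the same current flows through every resistor — find that current, then P = I²R for the one we want.
R_total = 3.30 + 7.95 + 15.0 = 26.25 Ω
I = V / R_total = 28.0 / 26.25 = 1.067 A
P_R1 = I² × R1 = (1.067)² × 3.30 = 3.755 W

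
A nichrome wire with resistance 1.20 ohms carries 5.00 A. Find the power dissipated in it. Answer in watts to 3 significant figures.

30.0 W

The current through and the resistance of the element are both given; use P = I²R.
P = (5.000 A)² × 1.20 Ω = 30.00 W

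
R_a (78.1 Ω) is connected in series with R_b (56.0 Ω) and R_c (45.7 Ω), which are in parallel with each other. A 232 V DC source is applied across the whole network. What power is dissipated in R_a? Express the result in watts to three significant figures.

Collapse R_b‖R_c to a single equivalent, reducing the network to two series elements.
R_p = (56.0×45.7)/(56.0+45.7) = 25.16 Ω
R_total = 78.1 + 25.16 = 103.3 Ω
I = V / R_total = 232 / 103.3 = 2.247 A
R_a is in the main series path, so its power is I²R_a.
P_R_a = (2.247)² × 78.1 = 394.2 W

394 W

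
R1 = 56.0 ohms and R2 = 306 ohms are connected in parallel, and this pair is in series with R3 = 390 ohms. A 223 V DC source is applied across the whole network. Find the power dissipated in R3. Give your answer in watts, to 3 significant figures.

101 W

Combine R1 and R2 into their parallel equivalent first, reducing the network to two series resistors.
R_p = (56.0×306)/(56.0+306) = 47.34 Ω
R_total = R_p + 390 = 47.34 + 390 = 437.3 Ω
I = V / R_total = 223 / 437.3 = 0.5099 A
R3 is the series element, so its power is I²R.
P_R3 = (0.5099)² × 390 = 101.4 W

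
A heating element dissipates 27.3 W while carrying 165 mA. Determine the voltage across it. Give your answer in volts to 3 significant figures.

165 V

From P = V I = I²R = V²/R, with the two given quantities we get V = P / I.
V = 27.3 / 0.1650 = 165.5 V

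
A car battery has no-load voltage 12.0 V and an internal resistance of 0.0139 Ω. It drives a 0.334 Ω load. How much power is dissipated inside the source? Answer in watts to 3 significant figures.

16.5 W

r is in series with the load, so it carries the full circuit current — the loss in it is I²r.
I = ε / (r + R) = 12.0 / (0.0139 + 0.334) = 34.49 A
P_int = I² r = (34.49)² × 0.0139 = 16.54 W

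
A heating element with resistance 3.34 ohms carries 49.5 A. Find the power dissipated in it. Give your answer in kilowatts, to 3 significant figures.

Current and resistance are given, so P = I²R is the direct form.
P = (49.50 A)² × 3.34 Ω = 8184 W

8.18 kW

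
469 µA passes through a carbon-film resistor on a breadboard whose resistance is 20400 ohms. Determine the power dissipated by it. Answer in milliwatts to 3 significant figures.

4.49 mW

Current and resistance are given, so P = I²R is the direct form.
P = (0.0004690 A)² × 20400 Ω = 0.004487 W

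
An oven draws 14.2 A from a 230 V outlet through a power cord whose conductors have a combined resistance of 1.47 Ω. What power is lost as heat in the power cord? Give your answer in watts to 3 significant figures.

Line loss is just I²R for the cable — we know both I and R_line directly.
The power cord carries the full 14.2 A.
P_line = I² R_line = (14.20)² × 1.47 = 296.4 W

296 W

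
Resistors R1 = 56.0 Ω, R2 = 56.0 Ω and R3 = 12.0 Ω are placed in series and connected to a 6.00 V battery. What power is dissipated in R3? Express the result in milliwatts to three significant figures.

Every series element carries the same I. Get I from the total resistance, then P = I² × R3.
R_total = 56.0 + 56.0 + 12.0 = 124.0 Ω
I = V / R_total = 6.00 / 124.0 = 0.04839 A
P_R3 = I² × R3 = (0.04839)² × 12.0 = 0.02810 W

28.1 mW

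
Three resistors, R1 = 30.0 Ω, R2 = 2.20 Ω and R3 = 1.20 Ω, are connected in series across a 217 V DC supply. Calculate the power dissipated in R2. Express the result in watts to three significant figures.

In a series string the same current flows through every resistor — find that current, then P = I²R for the one we want.
R_total = 30.0 + 2.20 + 1.20 = 33.40 Ω
I = V / R_total = 217 / 33.40 = 6.497 A
P_R2 = I² × R2 = (6.497)² × 2.20 = 92.86 W

92.9 W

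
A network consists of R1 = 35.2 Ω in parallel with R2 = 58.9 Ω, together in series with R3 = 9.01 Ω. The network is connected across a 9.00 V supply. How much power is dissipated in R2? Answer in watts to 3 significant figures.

First find R_p for the parallel pair, then treat R_p + R3 as a series loop.
R_p = (35.2×58.9)/(35.2+58.9) = 22.03 Ω
R_total = R_p + 9.01 = 22.03 + 9.01 = 31.04 Ω
I = V / R_total = 9.00 / 31.04 = 0.2899 A
Voltage across the parallel pair: V_p = I × R_p = 0.2899 × 22.03 = 6.388 V
Use P = V²/R for R2 with V = V_p.
P_R2 = (6.388)² / 58.9 = 0.6928 W

0.693 W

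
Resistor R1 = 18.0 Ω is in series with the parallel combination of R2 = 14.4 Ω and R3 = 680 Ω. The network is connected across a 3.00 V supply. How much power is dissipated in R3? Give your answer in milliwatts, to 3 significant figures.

Reduce the parallel pair to R_p first; the network is then a simple series string.
R_p = (14.4×680)/(14.4+680) = 14.10 Ω
R_total = 18.0 + 14.10 = 32.10 Ω
I = V / R_total = 3.00 / 32.10 = 0.09345 A
Voltage across the parallel pair: V_p = I × R_p = 0.09345 × 14.10 = 1.318 V
R3 sees V_p directly, so P = V_p² / R3.
P_R3 = (1.318)² / 680 = 0.002554 W

2.55 mW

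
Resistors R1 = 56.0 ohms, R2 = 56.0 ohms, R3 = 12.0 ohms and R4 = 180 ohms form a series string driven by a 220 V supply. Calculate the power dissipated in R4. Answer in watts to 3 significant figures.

Since the resistors are in series they all carry the loop current I = V/R_total; the power in any one is I²R.
R_total = 56.0 + 56.0 + 12.0 + 180 = 304.0 Ω
I = V / R_total = 220 / 304.0 = 0.7237 A
P_R4 = I² × R4 = (0.7237)² × 180 = 94.27 W

94.3 W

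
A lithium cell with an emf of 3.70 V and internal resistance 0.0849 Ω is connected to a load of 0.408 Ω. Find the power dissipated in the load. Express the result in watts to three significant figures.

Find the circuit current first, then P = I²R for the load (series elements share I).
I = ε / (r + R) = 3.70 / (0.0849 + 0.408) = 7.507 A
P_load = I² R = (7.507)² × 0.408 = 22.99 W

23.0 W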